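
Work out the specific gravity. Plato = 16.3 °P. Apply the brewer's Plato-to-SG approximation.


SG = 259/(259 − P)
SG = 259/(259 − 16.3)

1.0672


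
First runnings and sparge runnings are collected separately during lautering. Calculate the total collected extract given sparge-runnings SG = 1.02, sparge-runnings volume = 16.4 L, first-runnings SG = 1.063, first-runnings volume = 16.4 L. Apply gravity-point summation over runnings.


total = Σ (SG_i − 1)·1000·V_i
first = (1.063 − 1)·1000·16.4 = 1033.2000
sparge = (1.02 − 1)·1000·16.4 = 328.0000
total = 1033.2000 + 328.0000

1361.2000 gravity·L


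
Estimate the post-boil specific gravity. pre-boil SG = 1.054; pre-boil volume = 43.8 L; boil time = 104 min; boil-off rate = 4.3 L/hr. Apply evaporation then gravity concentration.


V_post = V_pre − rate·(t/60);  SG_post = 1 + (SG_pre−1)·V_pre/V_post
V_post = 43.8 − 4.3·(104/60) = 36.3467
SG_post = 1 + (1.054 − 1)·43.8/36.3467

1.0651


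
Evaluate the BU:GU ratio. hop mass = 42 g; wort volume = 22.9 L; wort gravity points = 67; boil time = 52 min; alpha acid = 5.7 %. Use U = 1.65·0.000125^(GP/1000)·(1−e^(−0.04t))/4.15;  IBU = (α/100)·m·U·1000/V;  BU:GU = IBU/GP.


U = 1.65·0.000125^(67/1000)·(1−e^(−0.04·52))/4.15 = 0.1905
IBU = (5.7/100)·42·0.1905·1000/22.9 = 19.9187
BU:GU = 19.9187/67

0.2973


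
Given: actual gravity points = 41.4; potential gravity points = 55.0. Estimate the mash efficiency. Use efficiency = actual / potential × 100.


efficiency = 41.4 / 55.0 × 100

75.2727 %


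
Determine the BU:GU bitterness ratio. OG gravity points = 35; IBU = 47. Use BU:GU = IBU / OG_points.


BU:GU = 47 / 35

1.3429


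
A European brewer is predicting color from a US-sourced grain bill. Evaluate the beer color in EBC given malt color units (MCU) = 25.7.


SRM = 1.4922·MCU^0.6859;  EBC = SRM·1.97
SRM = 1.4922·25.7^0.6859 = 13.8325
EBC = 13.8325·1.97

27.2500 EBC


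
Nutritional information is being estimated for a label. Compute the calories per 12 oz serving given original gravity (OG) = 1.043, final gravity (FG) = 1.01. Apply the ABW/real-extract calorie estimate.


ABW = (OG−FG)·131.25·0.79/FG;  °P = 259 − 259/SG (for OG→OE and FG→AE);  RE = 0.1808·OE + 0.8192·AE;  Cal = (6.9·ABW + 4·(RE−0.1))·FG·3.55
ABW = (1.043 − 1.01)·131.25·0.79/1.01 = 3.3878
OE = 259 − 259/1.043 = 10.6779 °P
AE = 259 − 259/1.01 = 2.5644 °P
RE = 0.1808·10.6779 + 0.8192·2.5644 = 4.0313 °P
Cal = (6.9·3.3878 + 4·(4.0313−0.1))·1.01·3.55

140.1966 kcal


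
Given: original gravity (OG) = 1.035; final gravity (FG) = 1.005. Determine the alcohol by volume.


ABV = (OG − FG) · 131.25
ABV = (1.035 − 1.005) · 131.25

3.9375 % ABV


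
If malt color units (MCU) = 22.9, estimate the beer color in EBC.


SRM = 1.4922·MCU^0.6859;  EBC = SRM·1.97
SRM = 1.4922·22.9^0.6859 = 12.7802
EBC = 12.7802·1.97

25.1770 EBC


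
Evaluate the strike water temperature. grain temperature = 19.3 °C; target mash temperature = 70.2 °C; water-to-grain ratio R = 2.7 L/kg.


T_strike = (0.41/R)·(T_mash − T_grain) + T_mash
T_strike = (0.41/2.7)·(70.2 − 19.3) + 70.2

77.9293 °C


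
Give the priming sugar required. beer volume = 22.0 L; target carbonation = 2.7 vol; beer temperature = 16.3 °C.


residual = 14.695·(0.01821 + 0.09011·e^(−0.04·T));  sugar = (target − residual)·4.0·V
residual = 14.695·(0.01821 + 0.09011·e^(−0.04·16.3)) = 0.9575
sugar = (2.7 − 0.9575)·4.0·22.0

153.3409 g


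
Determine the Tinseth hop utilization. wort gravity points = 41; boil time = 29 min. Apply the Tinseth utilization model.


U = 1.65·0.000125^(GP/1000) · (1 − e^(−0.04·t))/4.15
bigness = 1.65·0.000125^(41/1000) = 1.1415
boil_factor = (1 − e^(−0.04·29))/4.15 = 0.1654
U = 1.1415 · 0.1654

0.1888


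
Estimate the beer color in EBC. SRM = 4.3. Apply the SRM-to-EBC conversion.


EBC = SRM · 1.97
EBC = 4.3 · 1.97

8.4710 EBC


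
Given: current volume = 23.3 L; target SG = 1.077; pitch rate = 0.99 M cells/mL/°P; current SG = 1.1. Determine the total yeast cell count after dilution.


V_w = V·((SG_c−1)/(SG_t−1)−1);  °P = 259 − 259/SG_t;  cells = rate·(V+V_w)·°P
V_w = 23.3·((1.1−1)/(1.077−1)−1) = 6.9597
V_final = 23.3 + 6.9597 = 30.2597
°P = 259 − 259/1.077 = 18.5172
cells = 0.99·30.2597·18.5172

554.7217 billion cells


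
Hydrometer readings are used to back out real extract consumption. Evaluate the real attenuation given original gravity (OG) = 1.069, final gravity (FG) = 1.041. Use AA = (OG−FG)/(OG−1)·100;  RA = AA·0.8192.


AA = (1.069 − 1.041)/(1.069 − 1)·100 = 40.5797
RA = 40.5797·0.8192

33.2429 %


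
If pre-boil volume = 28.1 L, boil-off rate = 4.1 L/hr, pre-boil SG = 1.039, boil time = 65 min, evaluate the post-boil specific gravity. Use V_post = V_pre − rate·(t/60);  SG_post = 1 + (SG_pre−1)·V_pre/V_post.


V_post = 28.1 − 4.1·(65/60) = 23.6583
SG_post = 1 + (1.039 − 1)·28.1/23.6583

1.0463


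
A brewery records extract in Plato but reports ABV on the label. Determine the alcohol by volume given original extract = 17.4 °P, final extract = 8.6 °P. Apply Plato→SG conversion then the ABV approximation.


SG = 259/(259 − P);  ABV = (OG − FG)·131.25
OG = 259/(259 − 17.4) = 1.0720
FG = 259/(259 − 8.6) = 1.0343
ABV = (1.0720 − 1.0343)·131.25

4.9448 % ABV


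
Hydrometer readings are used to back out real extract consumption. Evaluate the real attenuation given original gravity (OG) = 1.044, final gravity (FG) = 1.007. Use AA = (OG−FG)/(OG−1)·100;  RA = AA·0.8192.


AA = (1.044 − 1.007)/(1.044 − 1)·100 = 84.0909
RA = 84.0909·0.8192

68.8873 %


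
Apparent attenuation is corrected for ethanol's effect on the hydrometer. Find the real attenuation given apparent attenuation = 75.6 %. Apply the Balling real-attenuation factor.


RA = AA · 0.8192
RA = 75.6 · 0.8192

61.9315 %


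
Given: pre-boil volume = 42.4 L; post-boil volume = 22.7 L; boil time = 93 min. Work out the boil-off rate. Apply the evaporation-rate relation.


rate = (V_pre − V_post) / (t_min/60)
rate = (42.4 − 22.7) / (93/60)

12.7097 L/hr


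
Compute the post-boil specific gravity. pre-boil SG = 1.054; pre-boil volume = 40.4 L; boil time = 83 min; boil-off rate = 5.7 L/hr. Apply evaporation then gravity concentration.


V_post = V_pre − rate·(t/60);  SG_post = 1 + (SG_pre−1)·V_pre/V_post
V_post = 40.4 − 5.7·(83/60) = 32.5150
SG_post = 1 + (1.054 − 1)·40.4/32.5150

1.0671


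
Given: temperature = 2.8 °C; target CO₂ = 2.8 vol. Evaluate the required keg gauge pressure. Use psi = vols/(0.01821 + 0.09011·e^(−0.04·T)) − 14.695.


psi = 2.8/(0.01821 + 0.09011·e^(−0.04·2.8)) − 14.695

13.6530 psi


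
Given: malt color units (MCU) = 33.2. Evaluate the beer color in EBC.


SRM = 1.4922·MCU^0.6859;  EBC = SRM·1.97
SRM = 1.4922·33.2^0.6859 = 16.4883
EBC = 16.4883·1.97

32.4819 EBC


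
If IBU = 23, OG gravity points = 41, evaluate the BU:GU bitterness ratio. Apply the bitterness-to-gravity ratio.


BU:GU = IBU / OG_points
BU:GU = 23 / 41

0.5610


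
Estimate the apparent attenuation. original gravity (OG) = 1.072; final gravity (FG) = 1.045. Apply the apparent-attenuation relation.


AA = (OG − FG)/(OG − 1) · 100
AA = (1.072 − 1.045)/(1.072 − 1) · 100

37.5000 %


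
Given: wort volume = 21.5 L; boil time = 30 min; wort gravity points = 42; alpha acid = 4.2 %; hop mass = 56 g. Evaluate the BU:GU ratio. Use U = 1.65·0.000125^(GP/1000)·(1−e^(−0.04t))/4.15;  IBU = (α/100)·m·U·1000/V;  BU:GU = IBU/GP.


U = 1.65·0.000125^(42/1000)·(1−e^(−0.04·30))/4.15 = 0.1905
IBU = (4.2/100)·56·0.1905·1000/21.5 = 20.8383
BU:GU = 20.8383/42

0.4961


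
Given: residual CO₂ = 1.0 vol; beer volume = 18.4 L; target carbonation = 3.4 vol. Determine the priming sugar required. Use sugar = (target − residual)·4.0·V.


sugar = (3.4 − 1.0)·4.0·18.4

176.6400 g


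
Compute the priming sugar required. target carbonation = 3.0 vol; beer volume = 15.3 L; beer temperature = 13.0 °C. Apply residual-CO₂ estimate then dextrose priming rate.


residual = 14.695·(0.01821 + 0.09011·e^(−0.04·T));  sugar = (target − residual)·4.0·V
residual = 14.695·(0.01821 + 0.09011·e^(−0.04·13.0)) = 1.0548
sugar = (3.0 − 1.0548)·4.0·15.3

119.0438 g


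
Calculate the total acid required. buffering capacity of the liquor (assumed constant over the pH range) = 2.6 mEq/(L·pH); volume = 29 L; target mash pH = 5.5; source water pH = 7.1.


acid = buffering capacity · (pH_source − pH_target) · V
acid = 2.6 · (7.1 − 5.5) · 29

120.6400 mEq


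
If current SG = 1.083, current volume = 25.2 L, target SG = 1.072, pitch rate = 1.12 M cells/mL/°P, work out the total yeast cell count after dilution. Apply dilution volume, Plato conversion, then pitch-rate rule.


V_w = V·((SG_c−1)/(SG_t−1)−1);  °P = 259 − 259/SG_t;  cells = rate·(V+V_w)·°P
V_w = 25.2·((1.083−1)/(1.072−1)−1) = 3.8500
V_final = 25.2 + 3.8500 = 29.0500
°P = 259 − 259/1.072 = 17.3955
cells = 1.12·29.0500·17.3955

565.9807 billion cells


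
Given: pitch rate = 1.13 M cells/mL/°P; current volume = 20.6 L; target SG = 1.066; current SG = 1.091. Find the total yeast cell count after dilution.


V_w = V·((SG_c−1)/(SG_t−1)−1);  °P = 259 − 259/SG_t;  cells = rate·(V+V_w)·°P
V_w = 20.6·((1.091−1)/(1.066−1)−1) = 7.8030
V_final = 20.6 + 7.8030 = 28.4030
°P = 259 − 259/1.066 = 16.0356
cells = 1.13·28.4030·16.0356

514.6709 billion cells


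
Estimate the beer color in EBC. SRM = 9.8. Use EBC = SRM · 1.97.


EBC = 9.8 · 1.97

19.3060 EBC


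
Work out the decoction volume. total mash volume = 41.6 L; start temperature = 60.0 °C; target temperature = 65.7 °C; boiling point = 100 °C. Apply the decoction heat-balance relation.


V_dec = V_total·(T_target − T_start)/(T_boil − T_start)
V_dec = 41.6·(65.7 − 60.0)/(100 − 60.0)

5.9280 L


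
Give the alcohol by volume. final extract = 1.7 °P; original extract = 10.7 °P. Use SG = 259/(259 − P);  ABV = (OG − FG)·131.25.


OG = 259/(259 − 10.7) = 1.0431
FG = 259/(259 − 1.7) = 1.0066
ABV = (1.0431 − 1.0066)·131.25

4.7888 % ABV


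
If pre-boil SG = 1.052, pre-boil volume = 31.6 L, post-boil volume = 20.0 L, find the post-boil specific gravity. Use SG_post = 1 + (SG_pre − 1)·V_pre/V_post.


pts_pre = (1.052 − 1)·1000 = 52.0000
pts_post = 52.0000·31.6/20.0 = 82.1600
SG_post = 1 + 82.1600/1000

1.0822


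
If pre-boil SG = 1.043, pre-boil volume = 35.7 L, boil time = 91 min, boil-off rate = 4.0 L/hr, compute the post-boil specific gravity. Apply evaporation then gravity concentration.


V_post = V_pre − rate·(t/60);  SG_post = 1 + (SG_pre−1)·V_pre/V_post
V_post = 35.7 − 4.0·(91/60) = 29.6333
SG_post = 1 + (1.043 − 1)·35.7/29.6333

1.0518


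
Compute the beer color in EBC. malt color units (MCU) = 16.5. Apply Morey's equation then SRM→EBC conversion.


SRM = 1.4922·MCU^0.6859;  EBC = SRM·1.97
SRM = 1.4922·16.5^0.6859 = 10.2070
EBC = 10.2070·1.97

20.1078 EBC


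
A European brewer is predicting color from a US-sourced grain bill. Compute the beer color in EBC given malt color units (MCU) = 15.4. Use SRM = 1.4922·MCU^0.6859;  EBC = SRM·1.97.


SRM = 1.4922·15.4^0.6859 = 9.7353
EBC = 9.7353·1.97

19.1785 EBC


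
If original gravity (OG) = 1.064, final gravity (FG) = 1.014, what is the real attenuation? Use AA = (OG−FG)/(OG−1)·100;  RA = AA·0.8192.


AA = (1.064 − 1.014)/(1.064 − 1)·100 = 78.1250
RA = 78.1250·0.8192

64.0000 %


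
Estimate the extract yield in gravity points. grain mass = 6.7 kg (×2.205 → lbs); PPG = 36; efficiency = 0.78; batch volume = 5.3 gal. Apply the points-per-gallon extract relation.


points = lbs × PPG × eff / vol
lbs = 6.7 × 2.205 = 14.7735
points = 14.7735 × 36 × 0.78 / 5.3

78.2717 points


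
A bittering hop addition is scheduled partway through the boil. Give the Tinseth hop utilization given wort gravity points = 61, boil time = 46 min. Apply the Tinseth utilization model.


U = 1.65·0.000125^(GP/1000) · (1 − e^(−0.04·t))/4.15
bigness = 1.65·0.000125^(61/1000) = 0.9537
boil_factor = (1 − e^(−0.04·46))/4.15 = 0.2027
U = 0.9537 · 0.2027

0.1933


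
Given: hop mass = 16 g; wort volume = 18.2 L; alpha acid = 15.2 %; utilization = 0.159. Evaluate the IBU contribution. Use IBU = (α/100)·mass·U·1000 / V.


IBU = (15.2/100)·16·0.159·1000 / 18.2

21.2466 IBU


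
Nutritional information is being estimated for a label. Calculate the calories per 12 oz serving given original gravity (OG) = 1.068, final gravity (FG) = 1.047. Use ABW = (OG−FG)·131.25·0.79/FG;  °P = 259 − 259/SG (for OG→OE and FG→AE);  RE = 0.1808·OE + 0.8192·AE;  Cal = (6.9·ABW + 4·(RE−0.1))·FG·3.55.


ABW = (1.068 − 1.047)·131.25·0.79/1.047 = 2.0797
OE = 259 − 259/1.068 = 16.4906 °P
AE = 259 − 259/1.047 = 11.6266 °P
RE = 0.1808·16.4906 + 0.8192·11.6266 = 12.5060 °P
Cal = (6.9·2.0797 + 4·(12.5060−0.1))·1.047·3.55

237.7810 kcal


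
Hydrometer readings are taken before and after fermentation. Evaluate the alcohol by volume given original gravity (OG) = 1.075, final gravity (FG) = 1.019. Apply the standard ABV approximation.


ABV = (OG − FG) · 131.25
ABV = (1.075 − 1.019) · 131.25

7.3500 % ABV


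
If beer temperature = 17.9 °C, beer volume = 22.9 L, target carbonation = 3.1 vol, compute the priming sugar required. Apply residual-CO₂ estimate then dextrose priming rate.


residual = 14.695·(0.01821 + 0.09011·e^(−0.04·T));  sugar = (target − residual)·4.0·V
residual = 14.695·(0.01821 + 0.09011·e^(−0.04·17.9)) = 0.9147
sugar = (3.1 − 0.9147)·4.0·22.9

200.1716 g


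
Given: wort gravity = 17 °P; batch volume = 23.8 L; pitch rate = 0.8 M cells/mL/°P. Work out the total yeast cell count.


cells (billions) = rate · V_L · °P
cells = 0.8 · 23.8 · 17

323.6800 billion cells


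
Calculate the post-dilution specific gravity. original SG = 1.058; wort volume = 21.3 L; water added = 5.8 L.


SG_new = 1 + (SG_old − 1)·V_old/(V_old + V_water)
pts = (1.058 − 1)·1000·21.3/(21.3 + 5.8) = 45.5867
SG_new = 1 + 45.5867/1000

1.0456


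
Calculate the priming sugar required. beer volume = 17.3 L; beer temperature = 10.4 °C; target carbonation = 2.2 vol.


residual = 14.695·(0.01821 + 0.09011·e^(−0.04·T));  sugar = (target − residual)·4.0·V
residual = 14.695·(0.01821 + 0.09011·e^(−0.04·10.4)) = 1.1411
sugar = (2.2 − 1.1411)·4.0·17.3

73.2743 g


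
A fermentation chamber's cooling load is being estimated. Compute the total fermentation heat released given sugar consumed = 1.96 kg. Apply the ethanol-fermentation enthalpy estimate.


Q = m_sugar · 590 kJ/kg
Q = 1.96 · 590

1156.4000 kJ


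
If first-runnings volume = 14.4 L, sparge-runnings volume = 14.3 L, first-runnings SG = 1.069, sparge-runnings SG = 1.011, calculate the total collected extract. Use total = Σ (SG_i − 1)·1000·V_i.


first = (1.069 − 1)·1000·14.4 = 993.6000
sparge = (1.011 − 1)·1000·14.3 = 157.3000
total = 993.6000 + 157.3000

1150.9000 gravity·L


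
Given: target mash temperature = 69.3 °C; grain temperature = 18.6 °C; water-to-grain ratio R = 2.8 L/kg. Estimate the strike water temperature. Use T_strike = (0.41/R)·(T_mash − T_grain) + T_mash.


T_strike = (0.41/2.8)·(69.3 − 18.6) + 69.3

76.7239 °C


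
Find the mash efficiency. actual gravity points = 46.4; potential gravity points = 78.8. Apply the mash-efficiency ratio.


efficiency = actual / potential × 100
efficiency = 46.4 / 78.8 × 100

58.8832 %


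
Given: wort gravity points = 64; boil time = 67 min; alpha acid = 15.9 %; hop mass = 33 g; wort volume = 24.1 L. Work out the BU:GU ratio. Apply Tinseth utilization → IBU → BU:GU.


U = 1.65·0.000125^(GP/1000)·(1−e^(−0.04t))/4.15;  IBU = (α/100)·m·U·1000/V;  BU:GU = IBU/GP
U = 1.65·0.000125^(64/1000)·(1−e^(−0.04·67))/4.15 = 0.2083
IBU = (15.9/100)·33·0.2083·1000/24.1 = 45.3613
BU:GU = 45.3613/64

0.7088


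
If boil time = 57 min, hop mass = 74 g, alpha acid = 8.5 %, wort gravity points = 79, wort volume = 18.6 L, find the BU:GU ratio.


U = 1.65·0.000125^(GP/1000)·(1−e^(−0.04t))/4.15;  IBU = (α/100)·m·U·1000/V;  BU:GU = IBU/GP
U = 1.65·0.000125^(79/1000)·(1−e^(−0.04·57))/4.15 = 0.1755
IBU = (8.5/100)·74·0.1755·1000/18.6 = 59.3428
BU:GU = 59.3428/79

0.7512


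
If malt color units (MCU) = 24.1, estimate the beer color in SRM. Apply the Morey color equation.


SRM = 1.4922 · MCU^0.6859
SRM = 1.4922 · 24.1^0.6859

13.2359 SRM


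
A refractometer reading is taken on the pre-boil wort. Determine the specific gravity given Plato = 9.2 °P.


SG = 259/(259 − P)
SG = 259/(259 − 9.2)

1.0368


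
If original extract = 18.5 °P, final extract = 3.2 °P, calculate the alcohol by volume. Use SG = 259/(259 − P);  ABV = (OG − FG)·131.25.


OG = 259/(259 − 18.5) = 1.0769
FG = 259/(259 − 3.2) = 1.0125
ABV = (1.0769 − 1.0125)·131.25

8.4542 % ABV


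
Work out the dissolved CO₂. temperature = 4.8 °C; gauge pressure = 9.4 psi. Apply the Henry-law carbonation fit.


vols = (P + 14.695)·(0.01821 + 0.09011·e^(−0.04·T))
vols = (9.4 + 14.695)·(0.01821 + 0.09011·e^(−0.04·4.8))

2.2307 volumes


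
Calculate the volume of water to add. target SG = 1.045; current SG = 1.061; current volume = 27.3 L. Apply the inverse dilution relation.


V_water = V·((SG_curr − 1)/(SG_target − 1) − 1)
V_water = 27.3·((1.061 − 1)/(1.045 − 1) − 1)

9.7067 L


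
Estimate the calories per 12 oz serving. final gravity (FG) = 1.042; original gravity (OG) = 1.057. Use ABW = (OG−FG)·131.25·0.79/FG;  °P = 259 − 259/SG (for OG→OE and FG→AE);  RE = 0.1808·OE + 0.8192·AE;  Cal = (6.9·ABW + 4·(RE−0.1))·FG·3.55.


ABW = (1.057 − 1.042)·131.25·0.79/1.042 = 1.4926
OE = 259 − 259/1.057 = 13.9669 °P
AE = 259 − 259/1.042 = 10.4395 °P
RE = 0.1808·13.9669 + 0.8192·10.4395 = 11.0773 °P
Cal = (6.9·1.4926 + 4·(11.0773−0.1))·1.042·3.55

200.5217 kcal


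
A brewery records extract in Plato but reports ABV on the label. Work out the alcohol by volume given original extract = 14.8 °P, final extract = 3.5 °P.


SG = 259/(259 − P);  ABV = (OG − FG)·131.25
OG = 259/(259 − 14.8) = 1.0606
FG = 259/(259 − 3.5) = 1.0137
ABV = (1.0606 − 1.0137)·131.25

6.1566 % ABV


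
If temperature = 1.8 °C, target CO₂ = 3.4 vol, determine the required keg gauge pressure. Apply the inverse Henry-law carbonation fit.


psi = vols/(0.01821 + 0.09011·e^(−0.04·T)) − 14.695
psi = 3.4/(0.01821 + 0.09011·e^(−0.04·1.8)) − 14.695

18.6187 psi


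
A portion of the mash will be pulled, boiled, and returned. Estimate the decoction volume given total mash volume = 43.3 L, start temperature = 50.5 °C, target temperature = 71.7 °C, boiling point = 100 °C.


V_dec = V_total·(T_target − T_start)/(T_boil − T_start)
V_dec = 43.3·(71.7 − 50.5)/(100 − 50.5)

18.5446 L


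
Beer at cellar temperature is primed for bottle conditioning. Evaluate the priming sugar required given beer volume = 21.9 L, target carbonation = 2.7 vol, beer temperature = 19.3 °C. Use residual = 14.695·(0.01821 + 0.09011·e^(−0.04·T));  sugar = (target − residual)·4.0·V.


residual = 14.695·(0.01821 + 0.09011·e^(−0.04·19.3)) = 0.8795
sugar = (2.7 − 0.8795)·4.0·21.9

159.4778 g


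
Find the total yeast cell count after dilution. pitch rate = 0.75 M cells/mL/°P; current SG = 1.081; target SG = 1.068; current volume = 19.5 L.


V_w = V·((SG_c−1)/(SG_t−1)−1);  °P = 259 − 259/SG_t;  cells = rate·(V+V_w)·°P
V_w = 19.5·((1.081−1)/(1.068−1)−1) = 3.7279
V_final = 19.5 + 3.7279 = 23.2279
°P = 259 − 259/1.068 = 16.4906
cells = 0.75·23.2279·16.4906

287.2827 billion cells


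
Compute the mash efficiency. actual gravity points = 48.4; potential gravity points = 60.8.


efficiency = actual / potential × 100
efficiency = 48.4 / 60.8 × 100

79.6053 %


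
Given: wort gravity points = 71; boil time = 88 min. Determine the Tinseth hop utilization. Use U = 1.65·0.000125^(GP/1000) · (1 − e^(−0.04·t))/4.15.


bigness = 1.65·0.000125^(71/1000) = 0.8717
boil_factor = (1 − e^(−0.04·88))/4.15 = 0.2338
U = 0.8717 · 0.2338

0.2038


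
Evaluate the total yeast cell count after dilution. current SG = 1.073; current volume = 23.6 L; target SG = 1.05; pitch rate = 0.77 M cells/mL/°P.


V_w = V·((SG_c−1)/(SG_t−1)−1);  °P = 259 − 259/SG_t;  cells = rate·(V+V_w)·°P
V_w = 23.6·((1.073−1)/(1.05−1)−1) = 10.8560
V_final = 23.6 + 10.8560 = 34.4560
°P = 259 − 259/1.05 = 12.3333
cells = 0.77·34.4560·12.3333

327.2171 billion cells


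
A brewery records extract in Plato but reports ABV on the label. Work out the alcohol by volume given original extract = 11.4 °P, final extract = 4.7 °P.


SG = 259/(259 − P);  ABV = (OG − FG)·131.25
OG = 259/(259 − 11.4) = 1.0460
FG = 259/(259 − 4.7) = 1.0185
ABV = (1.0460 − 1.0185)·131.25

3.6172 % ABV


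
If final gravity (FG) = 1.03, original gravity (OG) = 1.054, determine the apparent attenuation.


AA = (OG − FG)/(OG − 1) · 100
AA = (1.054 − 1.03)/(1.054 − 1) · 100

44.4444 %


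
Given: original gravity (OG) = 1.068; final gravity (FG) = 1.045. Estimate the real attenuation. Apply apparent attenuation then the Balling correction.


AA = (OG−FG)/(OG−1)·100;  RA = AA·0.8192
AA = (1.068 − 1.045)/(1.068 − 1)·100 = 33.8235
RA = 33.8235·0.8192

27.7082 %


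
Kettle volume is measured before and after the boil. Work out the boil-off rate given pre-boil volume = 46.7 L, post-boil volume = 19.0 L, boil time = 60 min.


rate = (V_pre − V_post) / (t_min/60)
rate = (46.7 − 19.0) / (60/60)

27.7000 L/hr


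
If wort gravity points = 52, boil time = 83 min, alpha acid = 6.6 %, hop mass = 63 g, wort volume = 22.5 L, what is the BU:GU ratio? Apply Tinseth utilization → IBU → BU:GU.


U = 1.65·0.000125^(GP/1000)·(1−e^(−0.04t))/4.15;  IBU = (α/100)·m·U·1000/V;  BU:GU = IBU/GP
U = 1.65·0.000125^(52/1000)·(1−e^(−0.04·83))/4.15 = 0.2402
IBU = (6.6/100)·63·0.2402·1000/22.5 = 44.3798
BU:GU = 44.3798/52

0.8535


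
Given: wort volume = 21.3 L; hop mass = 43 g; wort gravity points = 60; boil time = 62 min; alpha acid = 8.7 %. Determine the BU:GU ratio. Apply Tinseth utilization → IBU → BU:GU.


U = 1.65·0.000125^(GP/1000)·(1−e^(−0.04t))/4.15;  IBU = (α/100)·m·U·1000/V;  BU:GU = IBU/GP
U = 1.65·0.000125^(60/1000)·(1−e^(−0.04·62))/4.15 = 0.2125
IBU = (8.7/100)·43·0.2125·1000/21.3 = 37.3143
BU:GU = 37.3143/60

0.6219


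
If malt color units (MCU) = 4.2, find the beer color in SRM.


SRM = 1.4922 · MCU^0.6859
SRM = 1.4922 · 4.2^0.6859

3.9931 SRM


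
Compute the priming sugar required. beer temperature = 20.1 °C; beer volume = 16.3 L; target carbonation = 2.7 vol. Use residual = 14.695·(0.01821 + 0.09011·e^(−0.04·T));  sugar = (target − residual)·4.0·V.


residual = 14.695·(0.01821 + 0.09011·e^(−0.04·20.1)) = 0.8602
sugar = (2.7 − 0.8602)·4.0·16.3

119.9545 g


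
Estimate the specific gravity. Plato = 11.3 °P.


SG = 259/(259 − P)
SG = 259/(259 − 11.3)

1.0456


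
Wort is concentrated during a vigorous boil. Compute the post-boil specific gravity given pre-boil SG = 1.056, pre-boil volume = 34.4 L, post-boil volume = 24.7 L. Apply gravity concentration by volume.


SG_post = 1 + (SG_pre − 1)·V_pre/V_post
pts_pre = (1.056 − 1)·1000 = 56.0000
pts_post = 56.0000·34.4/24.7 = 77.9919
SG_post = 1 + 77.9919/1000

1.0780


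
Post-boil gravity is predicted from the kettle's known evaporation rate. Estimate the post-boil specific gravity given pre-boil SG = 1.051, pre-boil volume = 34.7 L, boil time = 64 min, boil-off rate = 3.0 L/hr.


V_post = V_pre − rate·(t/60);  SG_post = 1 + (SG_pre−1)·V_pre/V_post
V_post = 34.7 − 3.0·(64/60) = 31.5000
SG_post = 1 + (1.051 − 1)·34.7/31.5000

1.0562


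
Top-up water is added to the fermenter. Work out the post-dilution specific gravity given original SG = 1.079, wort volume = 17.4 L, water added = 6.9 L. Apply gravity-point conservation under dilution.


SG_new = 1 + (SG_old − 1)·V_old/(V_old + V_water)
pts = (1.079 − 1)·1000·17.4/(17.4 + 6.9) = 56.5679
SG_new = 1 + 56.5679/1000

1.0566


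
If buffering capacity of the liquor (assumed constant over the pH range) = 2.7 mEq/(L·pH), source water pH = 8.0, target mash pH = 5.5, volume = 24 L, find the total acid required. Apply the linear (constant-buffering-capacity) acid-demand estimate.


acid = buffering capacity · (pH_source − pH_target) · V
acid = 2.7 · (8.0 − 5.5) · 24

162.0000 mEq


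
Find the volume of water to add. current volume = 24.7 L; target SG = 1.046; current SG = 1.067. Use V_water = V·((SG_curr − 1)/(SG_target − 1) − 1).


V_water = 24.7·((1.067 − 1)/(1.046 − 1) − 1)

11.2761 L


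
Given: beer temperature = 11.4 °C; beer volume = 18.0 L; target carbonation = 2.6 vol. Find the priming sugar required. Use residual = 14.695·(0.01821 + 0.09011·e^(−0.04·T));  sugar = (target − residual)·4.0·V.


residual = 14.695·(0.01821 + 0.09011·e^(−0.04·11.4)) = 1.1069
sugar = (2.6 − 1.1069)·4.0·18.0

107.5053 g


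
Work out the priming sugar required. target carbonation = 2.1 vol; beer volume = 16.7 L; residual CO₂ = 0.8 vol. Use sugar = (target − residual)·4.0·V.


sugar = (2.1 − 0.8)·4.0·16.7

86.8400 g


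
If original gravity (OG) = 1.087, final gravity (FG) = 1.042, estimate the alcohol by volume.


ABV = (OG − FG) · 131.25
ABV = (1.087 − 1.042) · 131.25

5.9062 % ABV


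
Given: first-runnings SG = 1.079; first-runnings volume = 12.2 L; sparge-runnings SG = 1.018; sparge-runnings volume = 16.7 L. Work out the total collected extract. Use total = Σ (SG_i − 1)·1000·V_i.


first = (1.079 − 1)·1000·12.2 = 963.8000
sparge = (1.018 − 1)·1000·16.7 = 300.6000
total = 963.8000 + 300.6000

1264.4000 gravity·L


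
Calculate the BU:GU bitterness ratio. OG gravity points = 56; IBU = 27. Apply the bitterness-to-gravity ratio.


BU:GU = IBU / OG_points
BU:GU = 27 / 56

0.4821


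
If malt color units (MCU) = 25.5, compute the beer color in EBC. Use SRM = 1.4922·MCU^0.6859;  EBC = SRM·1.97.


SRM = 1.4922·25.5^0.6859 = 13.7586
EBC = 13.7586·1.97

27.1044 EBC


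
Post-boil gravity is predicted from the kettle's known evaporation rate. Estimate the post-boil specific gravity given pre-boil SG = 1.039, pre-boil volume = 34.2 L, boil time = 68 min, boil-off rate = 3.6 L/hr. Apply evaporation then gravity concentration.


V_post = V_pre − rate·(t/60);  SG_post = 1 + (SG_pre−1)·V_pre/V_post
V_post = 34.2 − 3.6·(68/60) = 30.1200
SG_post = 1 + (1.039 − 1)·34.2/30.1200

1.0443


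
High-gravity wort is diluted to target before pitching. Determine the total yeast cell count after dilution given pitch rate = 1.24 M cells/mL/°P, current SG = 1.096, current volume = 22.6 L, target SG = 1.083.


V_w = V·((SG_c−1)/(SG_t−1)−1);  °P = 259 − 259/SG_t;  cells = rate·(V+V_w)·°P
V_w = 22.6·((1.096−1)/(1.083−1)−1) = 3.5398
V_final = 22.6 + 3.5398 = 26.1398
°P = 259 − 259/1.083 = 19.8495
cells = 1.24·26.1398·19.8495

643.3876 billion cells


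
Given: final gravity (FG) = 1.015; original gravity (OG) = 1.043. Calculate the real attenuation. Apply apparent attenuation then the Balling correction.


AA = (OG−FG)/(OG−1)·100;  RA = AA·0.8192
AA = (1.043 − 1.015)/(1.043 − 1)·100 = 65.1163
RA = 65.1163·0.8192

53.3433 %


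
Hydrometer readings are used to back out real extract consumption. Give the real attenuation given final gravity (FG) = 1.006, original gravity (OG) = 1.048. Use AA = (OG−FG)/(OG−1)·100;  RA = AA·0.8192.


AA = (1.048 − 1.006)/(1.048 − 1)·100 = 87.5000
RA = 87.5000·0.8192

71.6800 %


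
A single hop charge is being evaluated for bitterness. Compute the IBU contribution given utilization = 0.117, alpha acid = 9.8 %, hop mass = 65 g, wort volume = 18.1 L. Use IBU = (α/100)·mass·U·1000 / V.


IBU = (9.8/100)·65·0.117·1000 / 18.1

41.1762 IBU


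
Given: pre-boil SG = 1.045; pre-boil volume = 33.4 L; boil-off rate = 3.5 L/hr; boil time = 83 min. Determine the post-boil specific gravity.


V_post = V_pre − rate·(t/60);  SG_post = 1 + (SG_pre−1)·V_pre/V_post
V_post = 33.4 − 3.5·(83/60) = 28.5583
SG_post = 1 + (1.045 − 1)·33.4/28.5583

1.0526


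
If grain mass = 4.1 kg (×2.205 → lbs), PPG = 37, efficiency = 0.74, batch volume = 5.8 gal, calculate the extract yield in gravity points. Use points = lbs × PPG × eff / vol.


lbs = 4.1 × 2.205 = 9.0405
points = 9.0405 × 37 × 0.74 / 5.8

42.6774 points


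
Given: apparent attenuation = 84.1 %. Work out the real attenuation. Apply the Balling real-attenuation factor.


RA = AA · 0.8192
RA = 84.1 · 0.8192

68.8947 %


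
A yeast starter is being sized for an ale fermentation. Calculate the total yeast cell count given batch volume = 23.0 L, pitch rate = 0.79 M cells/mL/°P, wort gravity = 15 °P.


cells (billions) = rate · V_L · °P
cells = 0.79 · 23.0 · 15

272.5500 billion cells


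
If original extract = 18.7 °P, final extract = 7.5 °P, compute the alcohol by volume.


SG = 259/(259 − P);  ABV = (OG − FG)·131.25
OG = 259/(259 − 18.7) = 1.0778
FG = 259/(259 − 7.5) = 1.0298
ABV = (1.0778 − 1.0298)·131.25

6.2998 % ABV


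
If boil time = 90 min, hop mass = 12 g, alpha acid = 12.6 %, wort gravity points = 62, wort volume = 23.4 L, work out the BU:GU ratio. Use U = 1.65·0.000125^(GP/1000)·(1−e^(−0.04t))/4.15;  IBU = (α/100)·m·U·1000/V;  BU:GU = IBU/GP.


U = 1.65·0.000125^(62/1000)·(1−e^(−0.04·90))/4.15 = 0.2215
IBU = (12.6/100)·12·0.2215·1000/23.4 = 14.3136
BU:GU = 14.3136/62

0.2309


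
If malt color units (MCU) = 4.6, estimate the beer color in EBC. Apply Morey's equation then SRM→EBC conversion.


SRM = 1.4922·MCU^0.6859;  EBC = SRM·1.97
SRM = 1.4922·4.6^0.6859 = 4.2502
EBC = 4.2502·1.97

8.3730 EBC


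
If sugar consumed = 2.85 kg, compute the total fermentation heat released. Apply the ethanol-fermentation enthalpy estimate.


Q = m_sugar · 590 kJ/kg
Q = 2.85 · 590

1681.5000 kJ


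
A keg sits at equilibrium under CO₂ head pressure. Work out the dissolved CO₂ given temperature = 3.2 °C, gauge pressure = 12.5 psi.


vols = (P + 14.695)·(0.01821 + 0.09011·e^(−0.04·T))
vols = (12.5 + 14.695)·(0.01821 + 0.09011·e^(−0.04·3.2))

2.6513 volumes


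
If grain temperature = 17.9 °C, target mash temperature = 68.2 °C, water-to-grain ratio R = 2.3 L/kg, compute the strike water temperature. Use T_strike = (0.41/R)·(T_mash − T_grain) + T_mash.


T_strike = (0.41/2.3)·(68.2 − 17.9) + 68.2

77.1665 °C


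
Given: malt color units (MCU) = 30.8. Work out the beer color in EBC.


SRM = 1.4922·MCU^0.6859;  EBC = SRM·1.97
SRM = 1.4922·30.8^0.6859 = 15.6612
EBC = 15.6612·1.97

30.8525 EBC


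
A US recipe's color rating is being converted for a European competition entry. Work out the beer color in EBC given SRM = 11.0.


EBC = SRM · 1.97
EBC = 11.0 · 1.97

21.6700 EBC


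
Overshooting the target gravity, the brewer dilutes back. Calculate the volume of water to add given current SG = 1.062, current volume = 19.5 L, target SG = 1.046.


V_water = V·((SG_curr − 1)/(SG_target − 1) − 1)
V_water = 19.5·((1.062 − 1)/(1.046 − 1) − 1)

6.7826 L


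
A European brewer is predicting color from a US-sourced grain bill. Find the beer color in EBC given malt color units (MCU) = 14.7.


SRM = 1.4922·MCU^0.6859;  EBC = SRM·1.97
SRM = 1.4922·14.7^0.6859 = 9.4295
EBC = 9.4295·1.97

18.5762 EBC


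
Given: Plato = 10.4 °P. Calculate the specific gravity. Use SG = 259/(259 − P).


SG = 259/(259 − 10.4)

1.0418


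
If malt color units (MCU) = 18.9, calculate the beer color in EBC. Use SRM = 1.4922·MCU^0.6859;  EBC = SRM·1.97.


SRM = 1.4922·18.9^0.6859 = 11.2035
EBC = 11.2035·1.97

22.0708 EBC


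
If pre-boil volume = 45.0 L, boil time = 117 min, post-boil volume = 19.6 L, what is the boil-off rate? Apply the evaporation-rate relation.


rate = (V_pre − V_post) / (t_min/60)
rate = (45.0 − 19.6) / (117/60)

13.0256 L/hr


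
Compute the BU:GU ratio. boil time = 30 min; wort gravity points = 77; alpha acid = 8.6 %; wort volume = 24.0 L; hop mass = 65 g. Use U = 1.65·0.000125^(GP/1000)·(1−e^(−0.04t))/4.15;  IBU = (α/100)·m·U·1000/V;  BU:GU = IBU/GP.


U = 1.65·0.000125^(77/1000)·(1−e^(−0.04·30))/4.15 = 0.1391
IBU = (8.6/100)·65·0.1391·1000/24.0 = 32.3933
BU:GU = 32.3933/77

0.4207


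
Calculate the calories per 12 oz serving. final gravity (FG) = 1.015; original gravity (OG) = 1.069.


ABW = (OG−FG)·131.25·0.79/FG;  °P = 259 − 259/SG (for OG→OE and FG→AE);  RE = 0.1808·OE + 0.8192·AE;  Cal = (6.9·ABW + 4·(RE−0.1))·FG·3.55
ABW = (1.069 − 1.015)·131.25·0.79/1.015 = 5.5164
OE = 259 − 259/1.069 = 16.7175 °P
AE = 259 − 259/1.015 = 3.8276 °P
RE = 0.1808·16.7175 + 0.8192·3.8276 = 6.1581 °P
Cal = (6.9·5.5164 + 4·(6.1581−0.1))·1.015·3.55

224.4657 kcal


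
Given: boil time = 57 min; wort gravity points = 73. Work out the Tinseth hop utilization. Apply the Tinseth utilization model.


U = 1.65·0.000125^(GP/1000) · (1 − e^(−0.04·t))/4.15
bigness = 1.65·0.000125^(73/1000) = 0.8562
boil_factor = (1 − e^(−0.04·57))/4.15 = 0.2163
U = 0.8562 · 0.2163

0.1852


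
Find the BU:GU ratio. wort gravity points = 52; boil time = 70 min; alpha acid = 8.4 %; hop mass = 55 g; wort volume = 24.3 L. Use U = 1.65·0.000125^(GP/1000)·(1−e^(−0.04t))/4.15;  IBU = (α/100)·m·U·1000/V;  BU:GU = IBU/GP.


U = 1.65·0.000125^(52/1000)·(1−e^(−0.04·70))/4.15 = 0.2340
IBU = (8.4/100)·55·0.2340·1000/24.3 = 44.4902
BU:GU = 44.4902/52

0.8556


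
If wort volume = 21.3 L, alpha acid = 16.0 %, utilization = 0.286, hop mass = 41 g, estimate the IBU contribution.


IBU = (α/100)·mass·U·1000 / V
IBU = (16.0/100)·41·0.286·1000 / 21.3

88.0826 IBU


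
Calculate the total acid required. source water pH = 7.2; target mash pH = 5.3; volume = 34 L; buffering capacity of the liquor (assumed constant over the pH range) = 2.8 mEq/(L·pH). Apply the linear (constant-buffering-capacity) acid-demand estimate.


acid = buffering capacity · (pH_source − pH_target) · V
acid = 2.8 · (7.2 − 5.3) · 34

180.8800 mEq


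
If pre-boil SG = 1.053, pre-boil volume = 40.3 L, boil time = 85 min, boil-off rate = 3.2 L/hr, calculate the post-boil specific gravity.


V_post = V_pre − rate·(t/60);  SG_post = 1 + (SG_pre−1)·V_pre/V_post
V_post = 40.3 − 3.2·(85/60) = 35.7667
SG_post = 1 + (1.053 − 1)·40.3/35.7667

1.0597


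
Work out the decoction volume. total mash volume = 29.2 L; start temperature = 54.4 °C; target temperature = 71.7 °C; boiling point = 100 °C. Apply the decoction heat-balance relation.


V_dec = V_total·(T_target − T_start)/(T_boil − T_start)
V_dec = 29.2·(71.7 − 54.4)/(100 − 54.4)

11.0781 L


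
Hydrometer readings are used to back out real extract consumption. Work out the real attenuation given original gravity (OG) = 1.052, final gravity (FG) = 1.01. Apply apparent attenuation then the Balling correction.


AA = (OG−FG)/(OG−1)·100;  RA = AA·0.8192
AA = (1.052 − 1.01)/(1.052 − 1)·100 = 80.7692
RA = 80.7692·0.8192

66.1662 %


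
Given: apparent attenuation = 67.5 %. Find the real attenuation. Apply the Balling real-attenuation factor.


RA = AA · 0.8192
RA = 67.5 · 0.8192

55.2960 %


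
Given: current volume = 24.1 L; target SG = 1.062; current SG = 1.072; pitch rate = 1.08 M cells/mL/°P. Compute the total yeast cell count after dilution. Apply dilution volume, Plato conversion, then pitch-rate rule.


V_w = V·((SG_c−1)/(SG_t−1)−1);  °P = 259 − 259/SG_t;  cells = rate·(V+V_w)·°P
V_w = 24.1·((1.072−1)/(1.062−1)−1) = 3.8871
V_final = 24.1 + 3.8871 = 27.9871
°P = 259 − 259/1.062 = 15.1205
cells = 1.08·27.9871·15.1205

457.0340 billion cells


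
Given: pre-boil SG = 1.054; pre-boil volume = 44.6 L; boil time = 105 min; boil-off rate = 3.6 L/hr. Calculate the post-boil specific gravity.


V_post = V_pre − rate·(t/60);  SG_post = 1 + (SG_pre−1)·V_pre/V_post
V_post = 44.6 − 3.6·(105/60) = 38.3000
SG_post = 1 + (1.054 − 1)·44.6/38.3000

1.0629


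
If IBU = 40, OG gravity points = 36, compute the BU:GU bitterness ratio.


BU:GU = IBU / OG_points
BU:GU = 40 / 36

1.1111


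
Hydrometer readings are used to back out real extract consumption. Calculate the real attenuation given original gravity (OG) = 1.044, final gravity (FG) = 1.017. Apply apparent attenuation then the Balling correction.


AA = (OG−FG)/(OG−1)·100;  RA = AA·0.8192
AA = (1.044 − 1.017)/(1.044 − 1)·100 = 61.3636
RA = 61.3636·0.8192

50.2691 %


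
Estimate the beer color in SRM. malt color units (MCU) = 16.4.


SRM = 1.4922 · MCU^0.6859
SRM = 1.4922 · 16.4^0.6859

10.1646 SRM


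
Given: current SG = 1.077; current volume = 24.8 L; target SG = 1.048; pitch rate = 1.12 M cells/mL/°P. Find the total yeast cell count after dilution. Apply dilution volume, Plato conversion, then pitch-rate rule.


V_w = V·((SG_c−1)/(SG_t−1)−1);  °P = 259 − 259/SG_t;  cells = rate·(V+V_w)·°P
V_w = 24.8·((1.077−1)/(1.048−1)−1) = 14.9833
V_final = 24.8 + 14.9833 = 39.7833
°P = 259 − 259/1.048 = 11.8626
cells = 1.12·39.7833·11.8626

528.5656 billion cells


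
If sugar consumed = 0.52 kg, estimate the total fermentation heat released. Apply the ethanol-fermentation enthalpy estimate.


Q = m_sugar · 590 kJ/kg
Q = 0.52 · 590

306.8000 kJ


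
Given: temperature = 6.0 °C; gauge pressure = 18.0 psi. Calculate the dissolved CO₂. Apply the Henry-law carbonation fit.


vols = (P + 14.695)·(0.01821 + 0.09011·e^(−0.04·T))
vols = (18.0 + 14.695)·(0.01821 + 0.09011·e^(−0.04·6.0))

2.9129 volumes


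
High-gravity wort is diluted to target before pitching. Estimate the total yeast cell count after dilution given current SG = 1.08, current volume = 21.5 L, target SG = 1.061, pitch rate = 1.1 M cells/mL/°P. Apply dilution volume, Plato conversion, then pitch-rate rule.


V_w = V·((SG_c−1)/(SG_t−1)−1);  °P = 259 − 259/SG_t;  cells = rate·(V+V_w)·°P
V_w = 21.5·((1.08−1)/(1.061−1)−1) = 6.6967
V_final = 21.5 + 6.6967 = 28.1967
°P = 259 − 259/1.061 = 14.8907
cells = 1.1·28.1967·14.8907

461.8549 billion cells


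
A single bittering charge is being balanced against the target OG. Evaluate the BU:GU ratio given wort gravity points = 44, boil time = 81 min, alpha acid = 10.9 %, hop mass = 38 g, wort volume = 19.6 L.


U = 1.65·0.000125^(GP/1000)·(1−e^(−0.04t))/4.15;  IBU = (α/100)·m·U·1000/V;  BU:GU = IBU/GP
U = 1.65·0.000125^(44/1000)·(1−e^(−0.04·81))/4.15 = 0.2572
IBU = (10.9/100)·38·0.2572·1000/19.6 = 54.3630
BU:GU = 54.3630/44

1.2355


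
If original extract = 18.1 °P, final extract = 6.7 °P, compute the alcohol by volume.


SG = 259/(259 − P);  ABV = (OG − FG)·131.25
OG = 259/(259 − 18.1) = 1.0751
FG = 259/(259 − 6.7) = 1.0266
ABV = (1.0751 − 1.0266)·131.25

6.3760 % ABV


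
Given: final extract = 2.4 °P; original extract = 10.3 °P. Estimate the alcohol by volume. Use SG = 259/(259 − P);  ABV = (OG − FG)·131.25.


OG = 259/(259 − 10.3) = 1.0414
FG = 259/(259 − 2.4) = 1.0094
ABV = (1.0414 − 1.0094)·131.25

4.2082 % ABV
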